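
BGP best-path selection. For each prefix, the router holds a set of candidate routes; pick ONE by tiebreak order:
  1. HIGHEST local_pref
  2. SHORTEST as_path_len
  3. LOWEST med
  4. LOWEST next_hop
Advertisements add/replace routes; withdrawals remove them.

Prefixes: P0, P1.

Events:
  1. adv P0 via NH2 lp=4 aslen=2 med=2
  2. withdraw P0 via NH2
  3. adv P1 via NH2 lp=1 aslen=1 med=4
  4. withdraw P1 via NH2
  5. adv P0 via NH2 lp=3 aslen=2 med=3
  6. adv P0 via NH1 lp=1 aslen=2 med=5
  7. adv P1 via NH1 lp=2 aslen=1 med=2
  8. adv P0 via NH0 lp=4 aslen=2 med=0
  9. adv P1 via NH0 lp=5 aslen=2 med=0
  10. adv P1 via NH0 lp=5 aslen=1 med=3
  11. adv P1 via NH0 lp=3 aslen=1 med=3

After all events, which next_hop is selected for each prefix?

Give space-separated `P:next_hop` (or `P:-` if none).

Op 1: best P0=NH2 P1=-
Op 2: best P0=- P1=-
Op 3: best P0=- P1=NH2
Op 4: best P0=- P1=-
Op 5: best P0=NH2 P1=-
Op 6: best P0=NH2 P1=-
Op 7: best P0=NH2 P1=NH1
Op 8: best P0=NH0 P1=NH1
Op 9: best P0=NH0 P1=NH0
Op 10: best P0=NH0 P1=NH0
Op 11: best P0=NH0 P1=NH0

Answer: P0:NH0 P1:NH0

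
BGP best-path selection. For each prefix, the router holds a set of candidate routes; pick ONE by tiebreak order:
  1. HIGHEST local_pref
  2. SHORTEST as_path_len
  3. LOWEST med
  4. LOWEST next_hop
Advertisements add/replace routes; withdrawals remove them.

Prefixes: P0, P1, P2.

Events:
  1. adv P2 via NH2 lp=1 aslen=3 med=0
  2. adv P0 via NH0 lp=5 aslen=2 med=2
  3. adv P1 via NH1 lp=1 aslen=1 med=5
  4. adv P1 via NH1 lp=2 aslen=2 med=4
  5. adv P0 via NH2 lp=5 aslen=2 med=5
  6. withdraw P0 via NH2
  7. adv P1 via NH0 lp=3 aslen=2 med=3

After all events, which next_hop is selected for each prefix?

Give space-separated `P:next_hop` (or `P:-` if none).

Op 1: best P0=- P1=- P2=NH2
Op 2: best P0=NH0 P1=- P2=NH2
Op 3: best P0=NH0 P1=NH1 P2=NH2
Op 4: best P0=NH0 P1=NH1 P2=NH2
Op 5: best P0=NH0 P1=NH1 P2=NH2
Op 6: best P0=NH0 P1=NH1 P2=NH2
Op 7: best P0=NH0 P1=NH0 P2=NH2

Answer: P0:NH0 P1:NH0 P2:NH2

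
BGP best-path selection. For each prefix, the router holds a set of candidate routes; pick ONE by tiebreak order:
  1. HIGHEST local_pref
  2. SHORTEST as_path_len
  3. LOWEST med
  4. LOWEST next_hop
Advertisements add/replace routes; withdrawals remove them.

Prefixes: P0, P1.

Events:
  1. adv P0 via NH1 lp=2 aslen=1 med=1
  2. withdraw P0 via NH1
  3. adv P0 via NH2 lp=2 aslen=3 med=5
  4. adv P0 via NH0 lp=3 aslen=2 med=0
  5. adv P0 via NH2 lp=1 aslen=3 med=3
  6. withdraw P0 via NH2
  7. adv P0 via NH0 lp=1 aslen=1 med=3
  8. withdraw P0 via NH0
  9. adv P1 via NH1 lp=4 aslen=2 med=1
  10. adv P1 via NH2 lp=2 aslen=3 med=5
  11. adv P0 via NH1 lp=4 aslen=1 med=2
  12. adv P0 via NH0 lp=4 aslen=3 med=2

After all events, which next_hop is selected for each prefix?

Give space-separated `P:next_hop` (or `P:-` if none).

Answer: P0:NH1 P1:NH1

Derivation:
Op 1: best P0=NH1 P1=-
Op 2: best P0=- P1=-
Op 3: best P0=NH2 P1=-
Op 4: best P0=NH0 P1=-
Op 5: best P0=NH0 P1=-
Op 6: best P0=NH0 P1=-
Op 7: best P0=NH0 P1=-
Op 8: best P0=- P1=-
Op 9: best P0=- P1=NH1
Op 10: best P0=- P1=NH1
Op 11: best P0=NH1 P1=NH1
Op 12: best P0=NH1 P1=NH1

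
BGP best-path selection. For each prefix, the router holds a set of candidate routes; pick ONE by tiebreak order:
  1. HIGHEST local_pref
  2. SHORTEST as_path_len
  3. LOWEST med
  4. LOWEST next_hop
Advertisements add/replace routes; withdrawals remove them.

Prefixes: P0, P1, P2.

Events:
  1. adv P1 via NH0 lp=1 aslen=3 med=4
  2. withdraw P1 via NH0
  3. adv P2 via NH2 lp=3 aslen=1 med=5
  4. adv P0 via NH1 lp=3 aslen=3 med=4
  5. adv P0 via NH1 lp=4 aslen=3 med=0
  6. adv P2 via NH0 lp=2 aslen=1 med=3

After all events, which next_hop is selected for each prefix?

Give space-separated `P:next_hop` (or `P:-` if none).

Op 1: best P0=- P1=NH0 P2=-
Op 2: best P0=- P1=- P2=-
Op 3: best P0=- P1=- P2=NH2
Op 4: best P0=NH1 P1=- P2=NH2
Op 5: best P0=NH1 P1=- P2=NH2
Op 6: best P0=NH1 P1=- P2=NH2

Answer: P0:NH1 P1:- P2:NH2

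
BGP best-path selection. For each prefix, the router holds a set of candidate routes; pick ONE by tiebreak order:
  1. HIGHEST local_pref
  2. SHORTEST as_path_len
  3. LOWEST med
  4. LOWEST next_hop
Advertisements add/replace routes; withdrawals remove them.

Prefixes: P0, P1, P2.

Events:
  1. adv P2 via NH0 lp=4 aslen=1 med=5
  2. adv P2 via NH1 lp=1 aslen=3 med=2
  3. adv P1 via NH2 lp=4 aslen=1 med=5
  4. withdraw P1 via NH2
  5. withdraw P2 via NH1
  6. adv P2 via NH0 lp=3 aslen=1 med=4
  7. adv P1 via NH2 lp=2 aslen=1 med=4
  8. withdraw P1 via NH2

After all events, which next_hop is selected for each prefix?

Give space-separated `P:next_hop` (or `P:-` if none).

Answer: P0:- P1:- P2:NH0

Derivation:
Op 1: best P0=- P1=- P2=NH0
Op 2: best P0=- P1=- P2=NH0
Op 3: best P0=- P1=NH2 P2=NH0
Op 4: best P0=- P1=- P2=NH0
Op 5: best P0=- P1=- P2=NH0
Op 6: best P0=- P1=- P2=NH0
Op 7: best P0=- P1=NH2 P2=NH0
Op 8: best P0=- P1=- P2=NH0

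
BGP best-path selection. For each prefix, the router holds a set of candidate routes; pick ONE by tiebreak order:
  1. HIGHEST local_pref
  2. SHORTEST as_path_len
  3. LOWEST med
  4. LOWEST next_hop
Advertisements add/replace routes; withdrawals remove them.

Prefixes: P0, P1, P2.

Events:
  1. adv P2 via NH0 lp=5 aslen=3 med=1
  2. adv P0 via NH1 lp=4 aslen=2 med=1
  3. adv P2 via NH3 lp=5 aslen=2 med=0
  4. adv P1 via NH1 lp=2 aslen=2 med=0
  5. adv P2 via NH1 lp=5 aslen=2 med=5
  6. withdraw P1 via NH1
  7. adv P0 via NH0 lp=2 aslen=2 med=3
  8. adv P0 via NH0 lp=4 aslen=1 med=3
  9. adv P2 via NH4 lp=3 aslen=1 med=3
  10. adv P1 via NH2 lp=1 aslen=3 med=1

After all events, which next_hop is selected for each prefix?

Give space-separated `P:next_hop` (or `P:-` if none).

Op 1: best P0=- P1=- P2=NH0
Op 2: best P0=NH1 P1=- P2=NH0
Op 3: best P0=NH1 P1=- P2=NH3
Op 4: best P0=NH1 P1=NH1 P2=NH3
Op 5: best P0=NH1 P1=NH1 P2=NH3
Op 6: best P0=NH1 P1=- P2=NH3
Op 7: best P0=NH1 P1=- P2=NH3
Op 8: best P0=NH0 P1=- P2=NH3
Op 9: best P0=NH0 P1=- P2=NH3
Op 10: best P0=NH0 P1=NH2 P2=NH3

Answer: P0:NH0 P1:NH2 P2:NH3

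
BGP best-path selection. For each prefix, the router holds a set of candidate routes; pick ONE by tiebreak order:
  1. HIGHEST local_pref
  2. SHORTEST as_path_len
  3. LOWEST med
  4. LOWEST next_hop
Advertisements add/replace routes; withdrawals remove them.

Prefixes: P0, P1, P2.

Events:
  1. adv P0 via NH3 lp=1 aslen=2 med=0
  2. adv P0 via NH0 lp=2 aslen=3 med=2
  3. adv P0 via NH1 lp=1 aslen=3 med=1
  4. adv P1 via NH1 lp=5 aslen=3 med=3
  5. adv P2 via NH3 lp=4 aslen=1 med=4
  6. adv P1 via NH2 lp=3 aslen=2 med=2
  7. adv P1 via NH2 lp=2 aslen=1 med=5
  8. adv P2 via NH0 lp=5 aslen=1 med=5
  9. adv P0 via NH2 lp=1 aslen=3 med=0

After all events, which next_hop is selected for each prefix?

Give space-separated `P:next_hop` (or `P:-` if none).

Op 1: best P0=NH3 P1=- P2=-
Op 2: best P0=NH0 P1=- P2=-
Op 3: best P0=NH0 P1=- P2=-
Op 4: best P0=NH0 P1=NH1 P2=-
Op 5: best P0=NH0 P1=NH1 P2=NH3
Op 6: best P0=NH0 P1=NH1 P2=NH3
Op 7: best P0=NH0 P1=NH1 P2=NH3
Op 8: best P0=NH0 P1=NH1 P2=NH0
Op 9: best P0=NH0 P1=NH1 P2=NH0

Answer: P0:NH0 P1:NH1 P2:NH0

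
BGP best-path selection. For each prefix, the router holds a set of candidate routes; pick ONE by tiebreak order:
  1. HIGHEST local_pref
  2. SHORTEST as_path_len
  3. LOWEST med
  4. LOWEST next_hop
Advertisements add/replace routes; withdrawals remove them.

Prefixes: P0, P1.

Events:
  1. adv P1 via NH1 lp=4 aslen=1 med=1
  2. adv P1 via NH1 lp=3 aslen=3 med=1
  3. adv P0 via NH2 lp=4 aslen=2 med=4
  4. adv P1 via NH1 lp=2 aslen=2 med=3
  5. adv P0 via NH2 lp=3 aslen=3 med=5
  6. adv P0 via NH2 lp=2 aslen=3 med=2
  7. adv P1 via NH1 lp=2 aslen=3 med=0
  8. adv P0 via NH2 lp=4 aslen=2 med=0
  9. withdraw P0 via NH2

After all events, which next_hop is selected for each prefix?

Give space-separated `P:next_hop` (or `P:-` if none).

Answer: P0:- P1:NH1

Derivation:
Op 1: best P0=- P1=NH1
Op 2: best P0=- P1=NH1
Op 3: best P0=NH2 P1=NH1
Op 4: best P0=NH2 P1=NH1
Op 5: best P0=NH2 P1=NH1
Op 6: best P0=NH2 P1=NH1
Op 7: best P0=NH2 P1=NH1
Op 8: best P0=NH2 P1=NH1
Op 9: best P0=- P1=NH1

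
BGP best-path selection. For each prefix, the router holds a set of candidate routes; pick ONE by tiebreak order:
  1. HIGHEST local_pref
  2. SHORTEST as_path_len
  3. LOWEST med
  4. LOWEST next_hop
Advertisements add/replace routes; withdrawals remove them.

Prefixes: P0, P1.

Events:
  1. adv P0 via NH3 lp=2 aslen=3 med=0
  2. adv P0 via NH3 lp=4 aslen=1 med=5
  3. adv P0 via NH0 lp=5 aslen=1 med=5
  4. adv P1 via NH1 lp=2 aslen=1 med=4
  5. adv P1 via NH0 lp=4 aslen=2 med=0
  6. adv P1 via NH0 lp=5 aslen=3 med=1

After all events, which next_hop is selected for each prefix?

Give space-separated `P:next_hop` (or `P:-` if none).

Answer: P0:NH0 P1:NH0

Derivation:
Op 1: best P0=NH3 P1=-
Op 2: best P0=NH3 P1=-
Op 3: best P0=NH0 P1=-
Op 4: best P0=NH0 P1=NH1
Op 5: best P0=NH0 P1=NH0
Op 6: best P0=NH0 P1=NH0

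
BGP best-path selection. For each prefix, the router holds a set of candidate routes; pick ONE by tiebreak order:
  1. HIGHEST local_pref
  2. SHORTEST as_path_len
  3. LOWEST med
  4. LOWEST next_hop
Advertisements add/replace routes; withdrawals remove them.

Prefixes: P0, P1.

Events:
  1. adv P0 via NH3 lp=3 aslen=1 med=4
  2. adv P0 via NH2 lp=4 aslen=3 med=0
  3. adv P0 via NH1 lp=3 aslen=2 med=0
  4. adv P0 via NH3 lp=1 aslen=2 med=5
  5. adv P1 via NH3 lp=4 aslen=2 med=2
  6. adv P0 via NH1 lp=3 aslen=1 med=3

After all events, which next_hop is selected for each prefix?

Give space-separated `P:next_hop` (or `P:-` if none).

Answer: P0:NH2 P1:NH3

Derivation:
Op 1: best P0=NH3 P1=-
Op 2: best P0=NH2 P1=-
Op 3: best P0=NH2 P1=-
Op 4: best P0=NH2 P1=-
Op 5: best P0=NH2 P1=NH3
Op 6: best P0=NH2 P1=NH3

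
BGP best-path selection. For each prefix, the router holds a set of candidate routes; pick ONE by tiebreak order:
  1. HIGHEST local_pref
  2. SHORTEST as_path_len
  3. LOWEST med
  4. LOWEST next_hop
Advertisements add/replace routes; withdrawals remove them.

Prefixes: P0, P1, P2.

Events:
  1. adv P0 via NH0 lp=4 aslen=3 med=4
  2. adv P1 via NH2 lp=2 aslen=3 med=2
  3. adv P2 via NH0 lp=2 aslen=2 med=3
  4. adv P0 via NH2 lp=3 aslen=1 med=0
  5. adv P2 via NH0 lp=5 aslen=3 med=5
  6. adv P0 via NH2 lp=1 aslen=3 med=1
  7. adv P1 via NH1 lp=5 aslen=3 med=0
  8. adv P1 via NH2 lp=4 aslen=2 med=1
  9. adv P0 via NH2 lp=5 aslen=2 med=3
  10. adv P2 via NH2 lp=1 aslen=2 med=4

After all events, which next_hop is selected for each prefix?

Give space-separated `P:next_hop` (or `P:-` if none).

Op 1: best P0=NH0 P1=- P2=-
Op 2: best P0=NH0 P1=NH2 P2=-
Op 3: best P0=NH0 P1=NH2 P2=NH0
Op 4: best P0=NH0 P1=NH2 P2=NH0
Op 5: best P0=NH0 P1=NH2 P2=NH0
Op 6: best P0=NH0 P1=NH2 P2=NH0
Op 7: best P0=NH0 P1=NH1 P2=NH0
Op 8: best P0=NH0 P1=NH1 P2=NH0
Op 9: best P0=NH2 P1=NH1 P2=NH0
Op 10: best P0=NH2 P1=NH1 P2=NH0

Answer: P0:NH2 P1:NH1 P2:NH0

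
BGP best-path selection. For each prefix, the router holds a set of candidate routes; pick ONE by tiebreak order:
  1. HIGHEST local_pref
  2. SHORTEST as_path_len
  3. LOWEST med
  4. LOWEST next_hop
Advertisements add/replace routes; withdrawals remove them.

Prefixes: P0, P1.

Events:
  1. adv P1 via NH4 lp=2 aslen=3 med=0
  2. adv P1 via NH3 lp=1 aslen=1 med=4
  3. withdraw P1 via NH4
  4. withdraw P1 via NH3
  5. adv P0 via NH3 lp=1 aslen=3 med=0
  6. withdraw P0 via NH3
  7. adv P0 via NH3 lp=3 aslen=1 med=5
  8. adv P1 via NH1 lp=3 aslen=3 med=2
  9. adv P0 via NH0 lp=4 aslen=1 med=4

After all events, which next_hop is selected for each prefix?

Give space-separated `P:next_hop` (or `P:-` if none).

Op 1: best P0=- P1=NH4
Op 2: best P0=- P1=NH4
Op 3: best P0=- P1=NH3
Op 4: best P0=- P1=-
Op 5: best P0=NH3 P1=-
Op 6: best P0=- P1=-
Op 7: best P0=NH3 P1=-
Op 8: best P0=NH3 P1=NH1
Op 9: best P0=NH0 P1=NH1

Answer: P0:NH0 P1:NH1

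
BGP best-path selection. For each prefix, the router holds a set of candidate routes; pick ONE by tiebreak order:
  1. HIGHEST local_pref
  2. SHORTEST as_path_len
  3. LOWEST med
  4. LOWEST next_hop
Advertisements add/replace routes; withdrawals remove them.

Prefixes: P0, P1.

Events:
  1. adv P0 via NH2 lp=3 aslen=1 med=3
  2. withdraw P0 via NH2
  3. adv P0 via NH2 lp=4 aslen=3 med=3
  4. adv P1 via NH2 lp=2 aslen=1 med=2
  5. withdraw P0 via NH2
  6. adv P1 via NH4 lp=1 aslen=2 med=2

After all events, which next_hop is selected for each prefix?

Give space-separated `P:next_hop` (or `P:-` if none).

Answer: P0:- P1:NH2

Derivation:
Op 1: best P0=NH2 P1=-
Op 2: best P0=- P1=-
Op 3: best P0=NH2 P1=-
Op 4: best P0=NH2 P1=NH2
Op 5: best P0=- P1=NH2
Op 6: best P0=- P1=NH2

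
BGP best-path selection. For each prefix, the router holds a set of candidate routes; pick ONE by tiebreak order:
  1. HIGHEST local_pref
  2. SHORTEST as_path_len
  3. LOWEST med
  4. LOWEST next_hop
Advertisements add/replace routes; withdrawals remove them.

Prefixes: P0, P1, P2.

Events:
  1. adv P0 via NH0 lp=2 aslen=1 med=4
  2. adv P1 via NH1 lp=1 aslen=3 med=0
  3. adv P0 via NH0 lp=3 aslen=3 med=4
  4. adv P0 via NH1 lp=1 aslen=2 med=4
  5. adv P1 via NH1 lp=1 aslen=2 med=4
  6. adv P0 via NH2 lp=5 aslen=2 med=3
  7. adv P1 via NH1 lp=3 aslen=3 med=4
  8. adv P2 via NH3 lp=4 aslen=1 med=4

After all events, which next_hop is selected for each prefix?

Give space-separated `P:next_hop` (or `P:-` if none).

Op 1: best P0=NH0 P1=- P2=-
Op 2: best P0=NH0 P1=NH1 P2=-
Op 3: best P0=NH0 P1=NH1 P2=-
Op 4: best P0=NH0 P1=NH1 P2=-
Op 5: best P0=NH0 P1=NH1 P2=-
Op 6: best P0=NH2 P1=NH1 P2=-
Op 7: best P0=NH2 P1=NH1 P2=-
Op 8: best P0=NH2 P1=NH1 P2=NH3

Answer: P0:NH2 P1:NH1 P2:NH3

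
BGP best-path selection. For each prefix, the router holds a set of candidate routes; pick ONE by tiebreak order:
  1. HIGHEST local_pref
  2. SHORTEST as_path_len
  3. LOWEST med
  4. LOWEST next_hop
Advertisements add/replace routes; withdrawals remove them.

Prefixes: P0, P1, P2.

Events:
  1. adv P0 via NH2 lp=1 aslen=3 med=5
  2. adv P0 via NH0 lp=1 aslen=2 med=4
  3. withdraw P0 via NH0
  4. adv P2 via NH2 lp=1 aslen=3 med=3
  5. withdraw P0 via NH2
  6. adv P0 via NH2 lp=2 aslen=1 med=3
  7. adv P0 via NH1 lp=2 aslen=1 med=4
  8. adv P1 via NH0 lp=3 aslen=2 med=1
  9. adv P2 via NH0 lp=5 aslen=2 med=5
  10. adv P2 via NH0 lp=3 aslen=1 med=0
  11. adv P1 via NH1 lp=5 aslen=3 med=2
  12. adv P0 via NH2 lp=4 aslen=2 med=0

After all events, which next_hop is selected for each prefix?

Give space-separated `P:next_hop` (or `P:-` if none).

Op 1: best P0=NH2 P1=- P2=-
Op 2: best P0=NH0 P1=- P2=-
Op 3: best P0=NH2 P1=- P2=-
Op 4: best P0=NH2 P1=- P2=NH2
Op 5: best P0=- P1=- P2=NH2
Op 6: best P0=NH2 P1=- P2=NH2
Op 7: best P0=NH2 P1=- P2=NH2
Op 8: best P0=NH2 P1=NH0 P2=NH2
Op 9: best P0=NH2 P1=NH0 P2=NH0
Op 10: best P0=NH2 P1=NH0 P2=NH0
Op 11: best P0=NH2 P1=NH1 P2=NH0
Op 12: best P0=NH2 P1=NH1 P2=NH0

Answer: P0:NH2 P1:NH1 P2:NH0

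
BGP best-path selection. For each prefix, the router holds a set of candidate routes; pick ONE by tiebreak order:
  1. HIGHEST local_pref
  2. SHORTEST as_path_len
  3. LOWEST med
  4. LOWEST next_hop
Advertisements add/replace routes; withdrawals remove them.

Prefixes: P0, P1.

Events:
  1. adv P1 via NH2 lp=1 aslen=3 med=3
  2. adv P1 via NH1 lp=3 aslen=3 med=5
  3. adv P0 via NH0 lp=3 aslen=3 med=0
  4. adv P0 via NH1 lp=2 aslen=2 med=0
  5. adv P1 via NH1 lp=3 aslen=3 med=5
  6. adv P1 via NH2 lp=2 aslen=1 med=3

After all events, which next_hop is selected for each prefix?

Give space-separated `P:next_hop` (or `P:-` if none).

Answer: P0:NH0 P1:NH1

Derivation:
Op 1: best P0=- P1=NH2
Op 2: best P0=- P1=NH1
Op 3: best P0=NH0 P1=NH1
Op 4: best P0=NH0 P1=NH1
Op 5: best P0=NH0 P1=NH1
Op 6: best P0=NH0 P1=NH1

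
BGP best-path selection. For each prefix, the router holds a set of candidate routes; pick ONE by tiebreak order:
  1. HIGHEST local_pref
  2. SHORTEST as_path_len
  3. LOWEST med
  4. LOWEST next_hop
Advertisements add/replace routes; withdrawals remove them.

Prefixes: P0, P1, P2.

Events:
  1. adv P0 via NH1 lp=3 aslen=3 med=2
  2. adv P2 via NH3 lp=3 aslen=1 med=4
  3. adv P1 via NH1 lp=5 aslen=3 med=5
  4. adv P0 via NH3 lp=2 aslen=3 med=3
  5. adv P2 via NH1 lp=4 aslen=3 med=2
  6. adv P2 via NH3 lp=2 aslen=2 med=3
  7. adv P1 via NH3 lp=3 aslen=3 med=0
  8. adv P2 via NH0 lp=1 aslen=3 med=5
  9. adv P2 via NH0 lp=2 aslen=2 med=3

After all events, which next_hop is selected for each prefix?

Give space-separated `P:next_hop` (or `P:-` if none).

Op 1: best P0=NH1 P1=- P2=-
Op 2: best P0=NH1 P1=- P2=NH3
Op 3: best P0=NH1 P1=NH1 P2=NH3
Op 4: best P0=NH1 P1=NH1 P2=NH3
Op 5: best P0=NH1 P1=NH1 P2=NH1
Op 6: best P0=NH1 P1=NH1 P2=NH1
Op 7: best P0=NH1 P1=NH1 P2=NH1
Op 8: best P0=NH1 P1=NH1 P2=NH1
Op 9: best P0=NH1 P1=NH1 P2=NH1

Answer: P0:NH1 P1:NH1 P2:NH1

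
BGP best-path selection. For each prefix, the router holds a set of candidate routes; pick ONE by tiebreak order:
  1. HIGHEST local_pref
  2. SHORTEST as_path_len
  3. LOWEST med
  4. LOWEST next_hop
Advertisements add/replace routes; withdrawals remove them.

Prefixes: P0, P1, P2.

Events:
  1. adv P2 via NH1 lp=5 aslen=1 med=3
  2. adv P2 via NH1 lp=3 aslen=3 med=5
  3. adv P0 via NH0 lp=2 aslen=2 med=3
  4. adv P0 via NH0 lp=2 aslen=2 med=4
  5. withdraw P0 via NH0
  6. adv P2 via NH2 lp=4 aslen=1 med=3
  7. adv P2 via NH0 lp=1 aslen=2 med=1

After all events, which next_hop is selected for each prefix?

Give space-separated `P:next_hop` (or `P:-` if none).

Answer: P0:- P1:- P2:NH2

Derivation:
Op 1: best P0=- P1=- P2=NH1
Op 2: best P0=- P1=- P2=NH1
Op 3: best P0=NH0 P1=- P2=NH1
Op 4: best P0=NH0 P1=- P2=NH1
Op 5: best P0=- P1=- P2=NH1
Op 6: best P0=- P1=- P2=NH2
Op 7: best P0=- P1=- P2=NH2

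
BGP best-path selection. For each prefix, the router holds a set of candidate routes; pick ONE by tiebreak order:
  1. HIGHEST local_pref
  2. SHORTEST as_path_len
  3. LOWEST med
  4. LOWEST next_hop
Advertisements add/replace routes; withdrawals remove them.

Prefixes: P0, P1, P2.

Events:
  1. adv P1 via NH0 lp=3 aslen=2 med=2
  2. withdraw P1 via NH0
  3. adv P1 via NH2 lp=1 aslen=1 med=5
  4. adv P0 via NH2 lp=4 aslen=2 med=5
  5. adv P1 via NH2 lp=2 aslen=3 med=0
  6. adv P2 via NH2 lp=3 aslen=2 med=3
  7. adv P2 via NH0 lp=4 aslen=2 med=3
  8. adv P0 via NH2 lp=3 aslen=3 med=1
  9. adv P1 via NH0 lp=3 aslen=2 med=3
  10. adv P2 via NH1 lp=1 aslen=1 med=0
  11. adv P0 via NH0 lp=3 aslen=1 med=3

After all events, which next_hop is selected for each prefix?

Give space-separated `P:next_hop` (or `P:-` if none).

Answer: P0:NH0 P1:NH0 P2:NH0

Derivation:
Op 1: best P0=- P1=NH0 P2=-
Op 2: best P0=- P1=- P2=-
Op 3: best P0=- P1=NH2 P2=-
Op 4: best P0=NH2 P1=NH2 P2=-
Op 5: best P0=NH2 P1=NH2 P2=-
Op 6: best P0=NH2 P1=NH2 P2=NH2
Op 7: best P0=NH2 P1=NH2 P2=NH0
Op 8: best P0=NH2 P1=NH2 P2=NH0
Op 9: best P0=NH2 P1=NH0 P2=NH0
Op 10: best P0=NH2 P1=NH0 P2=NH0
Op 11: best P0=NH0 P1=NH0 P2=NH0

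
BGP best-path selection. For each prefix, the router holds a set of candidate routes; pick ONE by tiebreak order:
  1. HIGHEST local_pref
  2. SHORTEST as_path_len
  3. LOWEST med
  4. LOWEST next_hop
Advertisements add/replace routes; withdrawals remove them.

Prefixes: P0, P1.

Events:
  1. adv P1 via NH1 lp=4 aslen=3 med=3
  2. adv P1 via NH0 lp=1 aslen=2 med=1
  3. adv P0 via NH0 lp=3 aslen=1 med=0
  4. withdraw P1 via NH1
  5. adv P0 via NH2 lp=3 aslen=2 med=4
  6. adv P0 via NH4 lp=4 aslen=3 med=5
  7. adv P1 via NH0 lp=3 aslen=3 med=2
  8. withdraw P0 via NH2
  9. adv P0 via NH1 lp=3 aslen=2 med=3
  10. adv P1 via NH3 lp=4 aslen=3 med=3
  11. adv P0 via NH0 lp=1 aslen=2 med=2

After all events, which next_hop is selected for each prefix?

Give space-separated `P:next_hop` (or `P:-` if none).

Answer: P0:NH4 P1:NH3

Derivation:
Op 1: best P0=- P1=NH1
Op 2: best P0=- P1=NH1
Op 3: best P0=NH0 P1=NH1
Op 4: best P0=NH0 P1=NH0
Op 5: best P0=NH0 P1=NH0
Op 6: best P0=NH4 P1=NH0
Op 7: best P0=NH4 P1=NH0
Op 8: best P0=NH4 P1=NH0
Op 9: best P0=NH4 P1=NH0
Op 10: best P0=NH4 P1=NH3
Op 11: best P0=NH4 P1=NH3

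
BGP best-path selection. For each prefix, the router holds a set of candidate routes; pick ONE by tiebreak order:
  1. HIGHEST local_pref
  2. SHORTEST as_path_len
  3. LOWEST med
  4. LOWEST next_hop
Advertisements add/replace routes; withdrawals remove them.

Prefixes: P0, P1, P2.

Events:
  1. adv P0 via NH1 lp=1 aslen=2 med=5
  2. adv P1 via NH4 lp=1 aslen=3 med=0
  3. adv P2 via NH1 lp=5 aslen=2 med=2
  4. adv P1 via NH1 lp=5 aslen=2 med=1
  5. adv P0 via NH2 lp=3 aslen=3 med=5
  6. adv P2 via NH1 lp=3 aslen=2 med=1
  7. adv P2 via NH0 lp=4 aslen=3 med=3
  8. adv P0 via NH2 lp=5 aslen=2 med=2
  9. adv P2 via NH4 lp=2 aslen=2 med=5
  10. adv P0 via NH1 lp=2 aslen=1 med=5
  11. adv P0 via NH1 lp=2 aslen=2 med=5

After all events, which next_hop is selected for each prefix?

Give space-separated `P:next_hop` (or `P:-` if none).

Op 1: best P0=NH1 P1=- P2=-
Op 2: best P0=NH1 P1=NH4 P2=-
Op 3: best P0=NH1 P1=NH4 P2=NH1
Op 4: best P0=NH1 P1=NH1 P2=NH1
Op 5: best P0=NH2 P1=NH1 P2=NH1
Op 6: best P0=NH2 P1=NH1 P2=NH1
Op 7: best P0=NH2 P1=NH1 P2=NH0
Op 8: best P0=NH2 P1=NH1 P2=NH0
Op 9: best P0=NH2 P1=NH1 P2=NH0
Op 10: best P0=NH2 P1=NH1 P2=NH0
Op 11: best P0=NH2 P1=NH1 P2=NH0

Answer: P0:NH2 P1:NH1 P2:NH0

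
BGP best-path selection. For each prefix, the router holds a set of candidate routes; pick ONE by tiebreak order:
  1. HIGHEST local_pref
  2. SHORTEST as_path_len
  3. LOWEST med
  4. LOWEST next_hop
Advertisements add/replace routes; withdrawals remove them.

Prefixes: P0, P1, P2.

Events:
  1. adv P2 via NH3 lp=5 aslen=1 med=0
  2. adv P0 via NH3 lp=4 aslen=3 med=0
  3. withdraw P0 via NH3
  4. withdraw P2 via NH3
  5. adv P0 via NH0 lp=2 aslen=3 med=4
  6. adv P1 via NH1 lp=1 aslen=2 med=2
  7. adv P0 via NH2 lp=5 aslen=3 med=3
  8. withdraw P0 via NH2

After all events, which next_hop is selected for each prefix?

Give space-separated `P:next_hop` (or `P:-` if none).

Answer: P0:NH0 P1:NH1 P2:-

Derivation:
Op 1: best P0=- P1=- P2=NH3
Op 2: best P0=NH3 P1=- P2=NH3
Op 3: best P0=- P1=- P2=NH3
Op 4: best P0=- P1=- P2=-
Op 5: best P0=NH0 P1=- P2=-
Op 6: best P0=NH0 P1=NH1 P2=-
Op 7: best P0=NH2 P1=NH1 P2=-
Op 8: best P0=NH0 P1=NH1 P2=-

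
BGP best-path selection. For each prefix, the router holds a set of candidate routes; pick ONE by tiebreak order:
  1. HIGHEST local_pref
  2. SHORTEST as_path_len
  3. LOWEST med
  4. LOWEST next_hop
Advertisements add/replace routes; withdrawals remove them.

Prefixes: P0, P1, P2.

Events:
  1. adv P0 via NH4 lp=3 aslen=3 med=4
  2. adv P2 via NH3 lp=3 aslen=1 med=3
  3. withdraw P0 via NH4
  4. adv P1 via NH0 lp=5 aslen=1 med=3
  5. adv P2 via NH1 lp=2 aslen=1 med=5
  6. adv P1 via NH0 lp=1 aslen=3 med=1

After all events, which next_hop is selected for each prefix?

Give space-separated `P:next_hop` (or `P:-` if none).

Answer: P0:- P1:NH0 P2:NH3

Derivation:
Op 1: best P0=NH4 P1=- P2=-
Op 2: best P0=NH4 P1=- P2=NH3
Op 3: best P0=- P1=- P2=NH3
Op 4: best P0=- P1=NH0 P2=NH3
Op 5: best P0=- P1=NH0 P2=NH3
Op 6: best P0=- P1=NH0 P2=NH3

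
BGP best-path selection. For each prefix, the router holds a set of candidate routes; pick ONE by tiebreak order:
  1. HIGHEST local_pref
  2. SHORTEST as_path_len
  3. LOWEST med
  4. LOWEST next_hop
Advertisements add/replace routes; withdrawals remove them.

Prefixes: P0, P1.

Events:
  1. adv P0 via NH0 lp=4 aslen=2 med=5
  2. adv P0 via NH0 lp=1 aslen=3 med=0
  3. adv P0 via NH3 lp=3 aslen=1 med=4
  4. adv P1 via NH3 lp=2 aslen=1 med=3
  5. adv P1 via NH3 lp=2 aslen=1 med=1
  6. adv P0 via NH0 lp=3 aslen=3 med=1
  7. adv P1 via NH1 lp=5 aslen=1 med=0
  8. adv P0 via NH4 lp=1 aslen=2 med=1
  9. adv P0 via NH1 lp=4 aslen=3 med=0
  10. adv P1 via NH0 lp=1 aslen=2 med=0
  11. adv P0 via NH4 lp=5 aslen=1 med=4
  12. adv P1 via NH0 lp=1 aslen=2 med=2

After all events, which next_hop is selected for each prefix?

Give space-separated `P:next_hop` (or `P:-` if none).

Op 1: best P0=NH0 P1=-
Op 2: best P0=NH0 P1=-
Op 3: best P0=NH3 P1=-
Op 4: best P0=NH3 P1=NH3
Op 5: best P0=NH3 P1=NH3
Op 6: best P0=NH3 P1=NH3
Op 7: best P0=NH3 P1=NH1
Op 8: best P0=NH3 P1=NH1
Op 9: best P0=NH1 P1=NH1
Op 10: best P0=NH1 P1=NH1
Op 11: best P0=NH4 P1=NH1
Op 12: best P0=NH4 P1=NH1

Answer: P0:NH4 P1:NH1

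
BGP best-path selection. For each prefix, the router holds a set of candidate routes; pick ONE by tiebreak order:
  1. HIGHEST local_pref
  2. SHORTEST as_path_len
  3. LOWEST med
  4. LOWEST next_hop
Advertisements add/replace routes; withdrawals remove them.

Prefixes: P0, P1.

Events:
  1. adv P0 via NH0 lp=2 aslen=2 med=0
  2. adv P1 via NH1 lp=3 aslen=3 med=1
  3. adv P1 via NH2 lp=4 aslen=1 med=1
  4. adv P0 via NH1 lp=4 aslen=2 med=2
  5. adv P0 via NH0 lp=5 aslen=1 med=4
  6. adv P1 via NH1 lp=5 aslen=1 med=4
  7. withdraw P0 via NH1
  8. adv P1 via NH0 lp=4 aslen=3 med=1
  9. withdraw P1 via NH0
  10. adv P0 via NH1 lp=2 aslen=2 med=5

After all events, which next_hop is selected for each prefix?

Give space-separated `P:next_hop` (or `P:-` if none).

Answer: P0:NH0 P1:NH1

Derivation:
Op 1: best P0=NH0 P1=-
Op 2: best P0=NH0 P1=NH1
Op 3: best P0=NH0 P1=NH2
Op 4: best P0=NH1 P1=NH2
Op 5: best P0=NH0 P1=NH2
Op 6: best P0=NH0 P1=NH1
Op 7: best P0=NH0 P1=NH1
Op 8: best P0=NH0 P1=NH1
Op 9: best P0=NH0 P1=NH1
Op 10: best P0=NH0 P1=NH1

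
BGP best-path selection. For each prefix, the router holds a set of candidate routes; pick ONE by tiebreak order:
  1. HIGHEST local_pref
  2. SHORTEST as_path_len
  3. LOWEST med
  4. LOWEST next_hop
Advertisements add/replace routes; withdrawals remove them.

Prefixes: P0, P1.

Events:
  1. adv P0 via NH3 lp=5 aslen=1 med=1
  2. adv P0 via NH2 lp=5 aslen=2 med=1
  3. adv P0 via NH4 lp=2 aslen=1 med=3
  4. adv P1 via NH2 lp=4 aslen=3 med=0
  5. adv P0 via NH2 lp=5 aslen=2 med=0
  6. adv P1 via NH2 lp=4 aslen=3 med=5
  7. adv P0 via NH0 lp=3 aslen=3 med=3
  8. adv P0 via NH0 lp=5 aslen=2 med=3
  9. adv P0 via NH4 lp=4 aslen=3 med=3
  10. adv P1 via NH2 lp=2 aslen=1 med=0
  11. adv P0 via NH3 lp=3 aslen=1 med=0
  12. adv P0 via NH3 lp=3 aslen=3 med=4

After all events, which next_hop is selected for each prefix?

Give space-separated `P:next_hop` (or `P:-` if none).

Op 1: best P0=NH3 P1=-
Op 2: best P0=NH3 P1=-
Op 3: best P0=NH3 P1=-
Op 4: best P0=NH3 P1=NH2
Op 5: best P0=NH3 P1=NH2
Op 6: best P0=NH3 P1=NH2
Op 7: best P0=NH3 P1=NH2
Op 8: best P0=NH3 P1=NH2
Op 9: best P0=NH3 P1=NH2
Op 10: best P0=NH3 P1=NH2
Op 11: best P0=NH2 P1=NH2
Op 12: best P0=NH2 P1=NH2

Answer: P0:NH2 P1:NH2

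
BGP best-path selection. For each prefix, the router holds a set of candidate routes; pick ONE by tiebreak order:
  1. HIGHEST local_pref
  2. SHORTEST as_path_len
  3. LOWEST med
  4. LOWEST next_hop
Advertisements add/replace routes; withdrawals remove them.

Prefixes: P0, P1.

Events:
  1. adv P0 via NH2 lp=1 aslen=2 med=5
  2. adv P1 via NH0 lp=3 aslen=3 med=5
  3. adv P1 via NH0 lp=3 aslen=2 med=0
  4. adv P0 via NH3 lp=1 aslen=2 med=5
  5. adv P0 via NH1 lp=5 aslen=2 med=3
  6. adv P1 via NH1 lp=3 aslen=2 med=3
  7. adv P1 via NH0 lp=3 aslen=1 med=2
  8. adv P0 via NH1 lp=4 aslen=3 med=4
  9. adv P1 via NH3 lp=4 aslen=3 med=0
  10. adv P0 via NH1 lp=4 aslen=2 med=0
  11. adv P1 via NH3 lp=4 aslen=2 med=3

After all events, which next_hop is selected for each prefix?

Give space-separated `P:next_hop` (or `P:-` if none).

Op 1: best P0=NH2 P1=-
Op 2: best P0=NH2 P1=NH0
Op 3: best P0=NH2 P1=NH0
Op 4: best P0=NH2 P1=NH0
Op 5: best P0=NH1 P1=NH0
Op 6: best P0=NH1 P1=NH0
Op 7: best P0=NH1 P1=NH0
Op 8: best P0=NH1 P1=NH0
Op 9: best P0=NH1 P1=NH3
Op 10: best P0=NH1 P1=NH3
Op 11: best P0=NH1 P1=NH3

Answer: P0:NH1 P1:NH3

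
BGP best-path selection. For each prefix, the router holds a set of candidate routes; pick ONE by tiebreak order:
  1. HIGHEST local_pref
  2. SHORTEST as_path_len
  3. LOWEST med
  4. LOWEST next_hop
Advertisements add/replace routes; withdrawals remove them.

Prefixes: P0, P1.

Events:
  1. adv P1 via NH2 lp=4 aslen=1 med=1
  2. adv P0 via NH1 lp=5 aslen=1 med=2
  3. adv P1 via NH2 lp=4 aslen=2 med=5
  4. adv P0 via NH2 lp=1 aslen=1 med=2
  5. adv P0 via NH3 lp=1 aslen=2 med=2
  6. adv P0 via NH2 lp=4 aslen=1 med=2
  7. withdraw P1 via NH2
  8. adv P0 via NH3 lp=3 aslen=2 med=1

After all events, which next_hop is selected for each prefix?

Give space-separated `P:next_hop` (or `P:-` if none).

Op 1: best P0=- P1=NH2
Op 2: best P0=NH1 P1=NH2
Op 3: best P0=NH1 P1=NH2
Op 4: best P0=NH1 P1=NH2
Op 5: best P0=NH1 P1=NH2
Op 6: best P0=NH1 P1=NH2
Op 7: best P0=NH1 P1=-
Op 8: best P0=NH1 P1=-

Answer: P0:NH1 P1:-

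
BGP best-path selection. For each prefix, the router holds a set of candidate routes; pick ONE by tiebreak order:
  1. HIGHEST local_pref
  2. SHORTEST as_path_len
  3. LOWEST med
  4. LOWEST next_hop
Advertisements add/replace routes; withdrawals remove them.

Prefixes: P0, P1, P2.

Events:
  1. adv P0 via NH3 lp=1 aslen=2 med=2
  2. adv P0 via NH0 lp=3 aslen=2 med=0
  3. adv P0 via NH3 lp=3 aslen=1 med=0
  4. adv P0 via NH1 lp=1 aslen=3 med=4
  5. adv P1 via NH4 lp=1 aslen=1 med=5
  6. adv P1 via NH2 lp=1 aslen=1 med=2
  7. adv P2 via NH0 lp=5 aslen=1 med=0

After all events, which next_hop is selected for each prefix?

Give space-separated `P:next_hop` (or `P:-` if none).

Answer: P0:NH3 P1:NH2 P2:NH0

Derivation:
Op 1: best P0=NH3 P1=- P2=-
Op 2: best P0=NH0 P1=- P2=-
Op 3: best P0=NH3 P1=- P2=-
Op 4: best P0=NH3 P1=- P2=-
Op 5: best P0=NH3 P1=NH4 P2=-
Op 6: best P0=NH3 P1=NH2 P2=-
Op 7: best P0=NH3 P1=NH2 P2=NH0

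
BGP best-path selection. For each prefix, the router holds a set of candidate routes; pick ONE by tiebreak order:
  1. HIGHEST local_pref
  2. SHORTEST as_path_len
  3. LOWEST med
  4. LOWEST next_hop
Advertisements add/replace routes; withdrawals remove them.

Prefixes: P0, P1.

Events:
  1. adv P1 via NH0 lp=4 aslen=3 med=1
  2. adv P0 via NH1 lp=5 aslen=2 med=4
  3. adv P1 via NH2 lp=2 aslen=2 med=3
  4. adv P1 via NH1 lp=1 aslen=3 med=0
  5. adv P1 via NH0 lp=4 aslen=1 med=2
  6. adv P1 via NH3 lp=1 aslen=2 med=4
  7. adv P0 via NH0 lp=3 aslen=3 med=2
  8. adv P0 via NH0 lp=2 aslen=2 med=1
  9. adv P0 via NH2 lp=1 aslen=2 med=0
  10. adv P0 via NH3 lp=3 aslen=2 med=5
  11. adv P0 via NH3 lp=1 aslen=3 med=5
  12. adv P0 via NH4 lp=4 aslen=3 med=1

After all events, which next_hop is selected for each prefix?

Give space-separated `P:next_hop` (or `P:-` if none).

Answer: P0:NH1 P1:NH0

Derivation:
Op 1: best P0=- P1=NH0
Op 2: best P0=NH1 P1=NH0
Op 3: best P0=NH1 P1=NH0
Op 4: best P0=NH1 P1=NH0
Op 5: best P0=NH1 P1=NH0
Op 6: best P0=NH1 P1=NH0
Op 7: best P0=NH1 P1=NH0
Op 8: best P0=NH1 P1=NH0
Op 9: best P0=NH1 P1=NH0
Op 10: best P0=NH1 P1=NH0
Op 11: best P0=NH1 P1=NH0
Op 12: best P0=NH1 P1=NH0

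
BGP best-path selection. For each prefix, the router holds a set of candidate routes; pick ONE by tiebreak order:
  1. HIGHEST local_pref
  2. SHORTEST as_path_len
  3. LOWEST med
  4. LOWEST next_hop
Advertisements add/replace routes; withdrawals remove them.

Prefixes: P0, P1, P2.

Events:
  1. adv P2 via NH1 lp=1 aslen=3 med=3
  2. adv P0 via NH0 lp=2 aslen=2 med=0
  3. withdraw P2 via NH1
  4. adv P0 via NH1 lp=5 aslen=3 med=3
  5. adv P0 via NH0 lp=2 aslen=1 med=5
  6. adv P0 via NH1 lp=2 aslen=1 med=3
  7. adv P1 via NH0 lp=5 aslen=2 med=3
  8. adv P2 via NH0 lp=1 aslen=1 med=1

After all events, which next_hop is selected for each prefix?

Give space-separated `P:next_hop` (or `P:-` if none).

Answer: P0:NH1 P1:NH0 P2:NH0

Derivation:
Op 1: best P0=- P1=- P2=NH1
Op 2: best P0=NH0 P1=- P2=NH1
Op 3: best P0=NH0 P1=- P2=-
Op 4: best P0=NH1 P1=- P2=-
Op 5: best P0=NH1 P1=- P2=-
Op 6: best P0=NH1 P1=- P2=-
Op 7: best P0=NH1 P1=NH0 P2=-
Op 8: best P0=NH1 P1=NH0 P2=NH0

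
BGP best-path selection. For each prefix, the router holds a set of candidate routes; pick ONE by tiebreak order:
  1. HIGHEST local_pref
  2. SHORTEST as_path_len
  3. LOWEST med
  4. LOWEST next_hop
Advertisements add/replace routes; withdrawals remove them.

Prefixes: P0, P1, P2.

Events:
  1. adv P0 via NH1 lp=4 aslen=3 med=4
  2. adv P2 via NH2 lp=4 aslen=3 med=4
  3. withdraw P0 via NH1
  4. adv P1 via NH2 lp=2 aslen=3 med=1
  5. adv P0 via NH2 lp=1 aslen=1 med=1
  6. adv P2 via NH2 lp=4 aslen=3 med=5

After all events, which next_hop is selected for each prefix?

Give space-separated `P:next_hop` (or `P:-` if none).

Answer: P0:NH2 P1:NH2 P2:NH2

Derivation:
Op 1: best P0=NH1 P1=- P2=-
Op 2: best P0=NH1 P1=- P2=NH2
Op 3: best P0=- P1=- P2=NH2
Op 4: best P0=- P1=NH2 P2=NH2
Op 5: best P0=NH2 P1=NH2 P2=NH2
Op 6: best P0=NH2 P1=NH2 P2=NH2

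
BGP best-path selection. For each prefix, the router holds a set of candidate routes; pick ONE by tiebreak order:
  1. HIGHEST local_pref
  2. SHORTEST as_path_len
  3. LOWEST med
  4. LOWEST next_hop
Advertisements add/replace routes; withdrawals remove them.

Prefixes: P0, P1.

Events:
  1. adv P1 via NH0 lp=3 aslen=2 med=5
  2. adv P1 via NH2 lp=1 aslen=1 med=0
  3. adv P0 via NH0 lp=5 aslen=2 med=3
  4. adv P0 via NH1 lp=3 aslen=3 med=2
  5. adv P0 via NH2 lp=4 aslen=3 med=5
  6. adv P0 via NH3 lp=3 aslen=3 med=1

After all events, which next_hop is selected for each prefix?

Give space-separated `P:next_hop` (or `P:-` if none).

Op 1: best P0=- P1=NH0
Op 2: best P0=- P1=NH0
Op 3: best P0=NH0 P1=NH0
Op 4: best P0=NH0 P1=NH0
Op 5: best P0=NH0 P1=NH0
Op 6: best P0=NH0 P1=NH0

Answer: P0:NH0 P1:NH0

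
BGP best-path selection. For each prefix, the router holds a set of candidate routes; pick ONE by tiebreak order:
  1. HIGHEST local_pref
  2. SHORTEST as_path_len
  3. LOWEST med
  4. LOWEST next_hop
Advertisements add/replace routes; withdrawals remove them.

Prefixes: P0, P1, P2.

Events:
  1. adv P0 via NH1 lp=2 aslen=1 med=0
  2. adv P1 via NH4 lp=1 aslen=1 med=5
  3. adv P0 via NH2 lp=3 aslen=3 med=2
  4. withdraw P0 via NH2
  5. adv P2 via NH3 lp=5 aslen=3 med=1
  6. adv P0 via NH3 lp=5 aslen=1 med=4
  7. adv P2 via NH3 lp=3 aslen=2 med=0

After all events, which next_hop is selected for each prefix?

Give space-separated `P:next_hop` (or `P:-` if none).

Answer: P0:NH3 P1:NH4 P2:NH3

Derivation:
Op 1: best P0=NH1 P1=- P2=-
Op 2: best P0=NH1 P1=NH4 P2=-
Op 3: best P0=NH2 P1=NH4 P2=-
Op 4: best P0=NH1 P1=NH4 P2=-
Op 5: best P0=NH1 P1=NH4 P2=NH3
Op 6: best P0=NH3 P1=NH4 P2=NH3
Op 7: best P0=NH3 P1=NH4 P2=NH3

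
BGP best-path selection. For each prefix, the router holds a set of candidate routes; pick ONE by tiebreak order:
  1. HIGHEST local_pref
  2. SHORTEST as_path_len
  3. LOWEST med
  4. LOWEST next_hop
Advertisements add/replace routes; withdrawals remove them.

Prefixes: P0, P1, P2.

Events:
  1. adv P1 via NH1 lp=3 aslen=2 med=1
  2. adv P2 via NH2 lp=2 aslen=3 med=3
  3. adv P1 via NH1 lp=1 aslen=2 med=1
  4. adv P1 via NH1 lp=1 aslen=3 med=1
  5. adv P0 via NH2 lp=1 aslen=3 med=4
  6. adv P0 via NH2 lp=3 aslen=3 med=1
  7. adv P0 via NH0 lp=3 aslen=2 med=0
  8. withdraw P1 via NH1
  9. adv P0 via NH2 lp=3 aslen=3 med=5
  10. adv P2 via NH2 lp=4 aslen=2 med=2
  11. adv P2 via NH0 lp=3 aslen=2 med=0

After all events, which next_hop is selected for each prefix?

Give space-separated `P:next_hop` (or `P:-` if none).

Op 1: best P0=- P1=NH1 P2=-
Op 2: best P0=- P1=NH1 P2=NH2
Op 3: best P0=- P1=NH1 P2=NH2
Op 4: best P0=- P1=NH1 P2=NH2
Op 5: best P0=NH2 P1=NH1 P2=NH2
Op 6: best P0=NH2 P1=NH1 P2=NH2
Op 7: best P0=NH0 P1=NH1 P2=NH2
Op 8: best P0=NH0 P1=- P2=NH2
Op 9: best P0=NH0 P1=- P2=NH2
Op 10: best P0=NH0 P1=- P2=NH2
Op 11: best P0=NH0 P1=- P2=NH2

Answer: P0:NH0 P1:- P2:NH2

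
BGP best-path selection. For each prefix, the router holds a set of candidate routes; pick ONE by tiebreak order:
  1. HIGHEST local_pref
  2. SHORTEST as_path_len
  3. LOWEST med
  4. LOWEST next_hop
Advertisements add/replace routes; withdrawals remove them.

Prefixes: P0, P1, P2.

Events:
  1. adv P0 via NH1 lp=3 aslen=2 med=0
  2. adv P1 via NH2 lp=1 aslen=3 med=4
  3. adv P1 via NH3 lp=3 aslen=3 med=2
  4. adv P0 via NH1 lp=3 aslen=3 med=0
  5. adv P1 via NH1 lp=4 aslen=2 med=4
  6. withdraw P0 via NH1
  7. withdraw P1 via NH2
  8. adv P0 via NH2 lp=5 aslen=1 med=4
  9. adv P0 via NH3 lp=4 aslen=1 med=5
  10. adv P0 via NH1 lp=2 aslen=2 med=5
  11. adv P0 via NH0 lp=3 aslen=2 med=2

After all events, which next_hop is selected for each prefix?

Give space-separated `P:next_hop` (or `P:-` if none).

Op 1: best P0=NH1 P1=- P2=-
Op 2: best P0=NH1 P1=NH2 P2=-
Op 3: best P0=NH1 P1=NH3 P2=-
Op 4: best P0=NH1 P1=NH3 P2=-
Op 5: best P0=NH1 P1=NH1 P2=-
Op 6: best P0=- P1=NH1 P2=-
Op 7: best P0=- P1=NH1 P2=-
Op 8: best P0=NH2 P1=NH1 P2=-
Op 9: best P0=NH2 P1=NH1 P2=-
Op 10: best P0=NH2 P1=NH1 P2=-
Op 11: best P0=NH2 P1=NH1 P2=-

Answer: P0:NH2 P1:NH1 P2:-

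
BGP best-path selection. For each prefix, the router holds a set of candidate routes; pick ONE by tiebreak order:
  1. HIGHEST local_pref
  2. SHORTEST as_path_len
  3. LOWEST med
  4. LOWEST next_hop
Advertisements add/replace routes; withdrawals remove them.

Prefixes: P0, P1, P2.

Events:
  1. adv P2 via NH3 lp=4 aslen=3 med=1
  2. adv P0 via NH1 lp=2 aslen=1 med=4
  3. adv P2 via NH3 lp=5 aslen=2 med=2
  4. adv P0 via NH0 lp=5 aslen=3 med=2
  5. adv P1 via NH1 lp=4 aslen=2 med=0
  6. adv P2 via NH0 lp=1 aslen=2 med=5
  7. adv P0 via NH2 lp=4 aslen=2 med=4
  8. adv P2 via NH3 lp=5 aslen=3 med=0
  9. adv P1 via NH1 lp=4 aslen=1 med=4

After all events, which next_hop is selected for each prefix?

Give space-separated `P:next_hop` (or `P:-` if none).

Answer: P0:NH0 P1:NH1 P2:NH3

Derivation:
Op 1: best P0=- P1=- P2=NH3
Op 2: best P0=NH1 P1=- P2=NH3
Op 3: best P0=NH1 P1=- P2=NH3
Op 4: best P0=NH0 P1=- P2=NH3
Op 5: best P0=NH0 P1=NH1 P2=NH3
Op 6: best P0=NH0 P1=NH1 P2=NH3
Op 7: best P0=NH0 P1=NH1 P2=NH3
Op 8: best P0=NH0 P1=NH1 P2=NH3
Op 9: best P0=NH0 P1=NH1 P2=NH3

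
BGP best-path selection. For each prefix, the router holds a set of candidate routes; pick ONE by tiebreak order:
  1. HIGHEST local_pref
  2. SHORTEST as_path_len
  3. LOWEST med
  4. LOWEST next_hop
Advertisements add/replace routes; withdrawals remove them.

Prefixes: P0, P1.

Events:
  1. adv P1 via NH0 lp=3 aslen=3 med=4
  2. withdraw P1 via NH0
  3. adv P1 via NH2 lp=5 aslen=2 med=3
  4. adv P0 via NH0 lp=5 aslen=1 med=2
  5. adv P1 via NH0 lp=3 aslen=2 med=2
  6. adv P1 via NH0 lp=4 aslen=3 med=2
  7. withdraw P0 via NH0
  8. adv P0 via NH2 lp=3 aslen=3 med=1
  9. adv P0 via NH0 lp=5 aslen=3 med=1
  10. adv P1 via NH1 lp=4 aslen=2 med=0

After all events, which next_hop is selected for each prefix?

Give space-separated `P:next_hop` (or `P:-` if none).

Op 1: best P0=- P1=NH0
Op 2: best P0=- P1=-
Op 3: best P0=- P1=NH2
Op 4: best P0=NH0 P1=NH2
Op 5: best P0=NH0 P1=NH2
Op 6: best P0=NH0 P1=NH2
Op 7: best P0=- P1=NH2
Op 8: best P0=NH2 P1=NH2
Op 9: best P0=NH0 P1=NH2
Op 10: best P0=NH0 P1=NH2

Answer: P0:NH0 P1:NH2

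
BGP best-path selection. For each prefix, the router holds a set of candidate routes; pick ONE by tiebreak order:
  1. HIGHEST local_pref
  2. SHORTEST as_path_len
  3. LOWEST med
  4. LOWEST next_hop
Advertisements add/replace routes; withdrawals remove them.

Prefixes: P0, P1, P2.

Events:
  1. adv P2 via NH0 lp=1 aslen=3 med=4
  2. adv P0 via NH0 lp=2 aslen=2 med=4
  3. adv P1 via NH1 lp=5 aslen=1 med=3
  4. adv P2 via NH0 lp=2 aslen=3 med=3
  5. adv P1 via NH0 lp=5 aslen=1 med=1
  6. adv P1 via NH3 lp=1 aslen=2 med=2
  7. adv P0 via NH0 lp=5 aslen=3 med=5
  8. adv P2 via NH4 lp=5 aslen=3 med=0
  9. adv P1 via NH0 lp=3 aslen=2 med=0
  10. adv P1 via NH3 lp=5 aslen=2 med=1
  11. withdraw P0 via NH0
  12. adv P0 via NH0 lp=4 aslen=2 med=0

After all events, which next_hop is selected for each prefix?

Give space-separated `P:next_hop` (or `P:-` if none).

Op 1: best P0=- P1=- P2=NH0
Op 2: best P0=NH0 P1=- P2=NH0
Op 3: best P0=NH0 P1=NH1 P2=NH0
Op 4: best P0=NH0 P1=NH1 P2=NH0
Op 5: best P0=NH0 P1=NH0 P2=NH0
Op 6: best P0=NH0 P1=NH0 P2=NH0
Op 7: best P0=NH0 P1=NH0 P2=NH0
Op 8: best P0=NH0 P1=NH0 P2=NH4
Op 9: best P0=NH0 P1=NH1 P2=NH4
Op 10: best P0=NH0 P1=NH1 P2=NH4
Op 11: best P0=- P1=NH1 P2=NH4
Op 12: best P0=NH0 P1=NH1 P2=NH4

Answer: P0:NH0 P1:NH1 P2:NH4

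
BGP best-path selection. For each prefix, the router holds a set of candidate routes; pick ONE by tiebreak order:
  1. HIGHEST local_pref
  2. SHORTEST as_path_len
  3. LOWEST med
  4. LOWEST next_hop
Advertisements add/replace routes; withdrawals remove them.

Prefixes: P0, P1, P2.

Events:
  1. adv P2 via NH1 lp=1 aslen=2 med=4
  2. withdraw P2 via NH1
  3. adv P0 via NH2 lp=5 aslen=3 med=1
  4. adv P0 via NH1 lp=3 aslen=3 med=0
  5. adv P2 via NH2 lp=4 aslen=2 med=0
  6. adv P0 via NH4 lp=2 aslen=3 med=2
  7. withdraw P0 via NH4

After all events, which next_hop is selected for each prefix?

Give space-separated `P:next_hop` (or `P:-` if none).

Op 1: best P0=- P1=- P2=NH1
Op 2: best P0=- P1=- P2=-
Op 3: best P0=NH2 P1=- P2=-
Op 4: best P0=NH2 P1=- P2=-
Op 5: best P0=NH2 P1=- P2=NH2
Op 6: best P0=NH2 P1=- P2=NH2
Op 7: best P0=NH2 P1=- P2=NH2

Answer: P0:NH2 P1:- P2:NH2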